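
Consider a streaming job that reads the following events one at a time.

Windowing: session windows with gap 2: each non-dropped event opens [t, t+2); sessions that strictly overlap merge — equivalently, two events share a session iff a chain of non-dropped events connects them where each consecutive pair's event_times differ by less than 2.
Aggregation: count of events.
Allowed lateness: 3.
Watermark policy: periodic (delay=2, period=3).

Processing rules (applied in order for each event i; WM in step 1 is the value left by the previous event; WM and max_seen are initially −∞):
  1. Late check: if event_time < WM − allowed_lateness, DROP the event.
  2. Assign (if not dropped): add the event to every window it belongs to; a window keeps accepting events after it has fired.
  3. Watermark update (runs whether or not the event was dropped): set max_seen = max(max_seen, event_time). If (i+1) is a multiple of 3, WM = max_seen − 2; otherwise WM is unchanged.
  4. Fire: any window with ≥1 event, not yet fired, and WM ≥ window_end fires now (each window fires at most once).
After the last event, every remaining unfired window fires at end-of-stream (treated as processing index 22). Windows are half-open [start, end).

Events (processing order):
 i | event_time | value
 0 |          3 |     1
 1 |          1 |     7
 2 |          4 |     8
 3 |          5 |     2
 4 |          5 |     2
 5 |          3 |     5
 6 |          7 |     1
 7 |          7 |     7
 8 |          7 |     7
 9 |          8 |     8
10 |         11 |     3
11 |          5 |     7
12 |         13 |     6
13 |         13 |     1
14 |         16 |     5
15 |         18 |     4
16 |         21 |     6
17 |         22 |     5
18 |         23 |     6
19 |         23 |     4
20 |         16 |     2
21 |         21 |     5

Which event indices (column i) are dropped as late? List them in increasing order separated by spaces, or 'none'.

20

i=0 t=3 v=1: → [3,5); WM=−∞
i=1 t=1 v=7: → [1,3); WM=−∞
i=2 t=4 v=8: → [3,6); WM=2
i=3 t=5 v=2: → [3,7); WM=2
i=4 t=5 v=2: → [3,7); WM=2
i=5 t=3 v=5: → [3,7); WM=3
i=6 t=7 v=1: → [7,9); WM=3
i=7 t=7 v=7: → [7,9); WM=3
i=8 t=7 v=7: → [7,9); WM=5
i=9 t=8 v=8: → [7,10); WM=5
i=10 t=11 v=3: → [11,13); WM=5
i=11 t=5 v=7: → [3,7); WM=9
i=12 t=13 v=6: → [13,15); WM=9
i=13 t=13 v=1: → [13,15); WM=9
i=14 t=16 v=5: → [16,18); WM=14
i=15 t=18 v=4: → [18,20); WM=14
i=16 t=21 v=6: → [21,23); WM=14
i=17 t=22 v=5: → [21,24); WM=20
i=18 t=23 v=6: → [21,25); WM=20
i=19 t=23 v=4: → [21,25); WM=20
i=20 t=16 v=2: DROP (t<20-3); WM=21
i=21 t=21 v=5: → [21,25); WM=21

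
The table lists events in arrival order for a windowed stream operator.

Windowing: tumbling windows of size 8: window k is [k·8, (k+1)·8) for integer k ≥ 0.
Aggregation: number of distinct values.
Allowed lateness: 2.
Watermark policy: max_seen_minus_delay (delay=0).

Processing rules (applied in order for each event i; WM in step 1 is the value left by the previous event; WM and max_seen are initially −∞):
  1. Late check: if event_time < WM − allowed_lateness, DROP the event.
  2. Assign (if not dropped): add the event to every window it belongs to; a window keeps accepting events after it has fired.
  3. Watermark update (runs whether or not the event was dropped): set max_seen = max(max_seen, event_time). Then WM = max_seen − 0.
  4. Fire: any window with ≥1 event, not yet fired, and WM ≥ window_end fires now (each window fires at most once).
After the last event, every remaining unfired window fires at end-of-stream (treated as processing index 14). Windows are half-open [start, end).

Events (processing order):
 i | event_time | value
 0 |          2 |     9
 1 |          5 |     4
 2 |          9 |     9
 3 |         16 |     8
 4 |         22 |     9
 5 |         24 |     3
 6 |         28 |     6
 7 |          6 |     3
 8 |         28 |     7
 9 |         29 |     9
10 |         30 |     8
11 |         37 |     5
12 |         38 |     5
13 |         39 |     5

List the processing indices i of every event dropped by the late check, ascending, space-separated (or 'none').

i=0 t=2 v=9: → [0,8); WM=2
i=1 t=5 v=4: → [0,8); WM=5
i=2 t=9 v=9: → [8,16); WM=9; [0,8) fires=2
i=3 t=16 v=8: → [16,24); WM=16; [8,16) fires=1
i=4 t=22 v=9: → [16,24); WM=22
i=5 t=24 v=3: → [24,32); WM=24; [16,24) fires=2
i=6 t=28 v=6: → [24,32); WM=28
i=7 t=6 v=3: DROP (t<28-2); WM=28
i=8 t=28 v=7: → [24,32); WM=28
i=9 t=29 v=9: → [24,32); WM=29
i=10 t=30 v=8: → [24,32); WM=30
i=11 t=37 v=5: → [32,40); WM=37; [24,32) fires=5
i=12 t=38 v=5: → [32,40); WM=38
i=13 t=39 v=5: → [32,40); WM=39

7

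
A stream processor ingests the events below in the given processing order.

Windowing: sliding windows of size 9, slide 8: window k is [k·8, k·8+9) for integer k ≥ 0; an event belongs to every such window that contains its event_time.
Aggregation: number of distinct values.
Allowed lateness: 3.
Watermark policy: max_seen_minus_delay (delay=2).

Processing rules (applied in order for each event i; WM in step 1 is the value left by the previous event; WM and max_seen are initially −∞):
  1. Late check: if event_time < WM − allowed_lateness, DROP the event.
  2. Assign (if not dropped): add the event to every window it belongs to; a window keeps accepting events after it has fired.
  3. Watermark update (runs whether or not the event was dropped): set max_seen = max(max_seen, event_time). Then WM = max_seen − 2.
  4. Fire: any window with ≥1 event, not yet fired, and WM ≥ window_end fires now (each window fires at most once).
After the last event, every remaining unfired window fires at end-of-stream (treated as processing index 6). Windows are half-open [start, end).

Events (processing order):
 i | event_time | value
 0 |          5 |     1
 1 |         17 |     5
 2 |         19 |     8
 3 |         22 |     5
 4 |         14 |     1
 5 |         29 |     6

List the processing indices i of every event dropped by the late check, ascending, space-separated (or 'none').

i=0 t=5 v=1: → [0,9); WM=3
i=1 t=17 v=5: → [16,25); WM=15; [0,9) fires=1
i=2 t=19 v=8: → [16,25); WM=17
i=3 t=22 v=5: → [16,25); WM=20
i=4 t=14 v=1: DROP (t<20-3); WM=20
i=5 t=29 v=6: → [24,33); WM=27; [16,25) fires=2

4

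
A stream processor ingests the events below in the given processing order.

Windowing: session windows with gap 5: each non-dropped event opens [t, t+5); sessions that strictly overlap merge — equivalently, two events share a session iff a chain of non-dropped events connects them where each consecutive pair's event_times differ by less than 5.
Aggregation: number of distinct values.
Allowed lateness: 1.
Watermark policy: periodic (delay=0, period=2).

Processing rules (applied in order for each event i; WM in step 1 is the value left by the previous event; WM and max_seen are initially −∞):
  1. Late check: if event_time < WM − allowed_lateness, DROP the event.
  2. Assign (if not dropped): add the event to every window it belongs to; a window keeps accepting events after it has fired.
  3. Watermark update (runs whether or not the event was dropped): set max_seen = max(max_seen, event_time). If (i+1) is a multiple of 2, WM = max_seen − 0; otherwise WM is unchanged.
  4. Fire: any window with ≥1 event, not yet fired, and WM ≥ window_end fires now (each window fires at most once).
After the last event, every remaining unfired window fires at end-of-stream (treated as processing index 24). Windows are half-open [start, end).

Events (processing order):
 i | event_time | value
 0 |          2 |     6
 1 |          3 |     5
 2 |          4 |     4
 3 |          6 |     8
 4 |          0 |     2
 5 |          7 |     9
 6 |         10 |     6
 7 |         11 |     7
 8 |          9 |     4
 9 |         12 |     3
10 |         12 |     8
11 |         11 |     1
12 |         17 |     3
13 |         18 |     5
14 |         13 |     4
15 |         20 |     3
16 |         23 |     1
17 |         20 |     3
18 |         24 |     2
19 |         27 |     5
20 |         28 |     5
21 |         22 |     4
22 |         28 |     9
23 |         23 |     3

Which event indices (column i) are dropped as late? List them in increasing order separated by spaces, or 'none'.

i=0 t=2 v=6: → [2,7); WM=−∞
i=1 t=3 v=5: → [2,8); WM=3
i=2 t=4 v=4: → [2,9); WM=3
i=3 t=6 v=8: → [2,11); WM=6
i=4 t=0 v=2: DROP (t<6-1); WM=6
i=5 t=7 v=9: → [2,12); WM=7
i=6 t=10 v=6: → [2,15); WM=7
i=7 t=11 v=7: → [2,16); WM=11
i=8 t=9 v=4: DROP (t<11-1); WM=11
i=9 t=12 v=3: → [2,17); WM=12
i=10 t=12 v=8: → [2,17); WM=12
i=11 t=11 v=1: → [2,17); WM=12
i=12 t=17 v=3: → [17,22); WM=12
i=13 t=18 v=5: → [17,23); WM=18
i=14 t=13 v=4: DROP (t<18-1); WM=18
i=15 t=20 v=3: → [17,25); WM=20
i=16 t=23 v=1: → [17,28); WM=20
i=17 t=20 v=3: → [17,28); WM=23
i=18 t=24 v=2: → [17,29); WM=23
i=19 t=27 v=5: → [17,32); WM=27
i=20 t=28 v=5: → [17,33); WM=27
i=21 t=22 v=4: DROP (t<27-1); WM=28
i=22 t=28 v=9: → [17,33); WM=28
i=23 t=23 v=3: DROP (t<28-1); WM=28

4 8 14 21 23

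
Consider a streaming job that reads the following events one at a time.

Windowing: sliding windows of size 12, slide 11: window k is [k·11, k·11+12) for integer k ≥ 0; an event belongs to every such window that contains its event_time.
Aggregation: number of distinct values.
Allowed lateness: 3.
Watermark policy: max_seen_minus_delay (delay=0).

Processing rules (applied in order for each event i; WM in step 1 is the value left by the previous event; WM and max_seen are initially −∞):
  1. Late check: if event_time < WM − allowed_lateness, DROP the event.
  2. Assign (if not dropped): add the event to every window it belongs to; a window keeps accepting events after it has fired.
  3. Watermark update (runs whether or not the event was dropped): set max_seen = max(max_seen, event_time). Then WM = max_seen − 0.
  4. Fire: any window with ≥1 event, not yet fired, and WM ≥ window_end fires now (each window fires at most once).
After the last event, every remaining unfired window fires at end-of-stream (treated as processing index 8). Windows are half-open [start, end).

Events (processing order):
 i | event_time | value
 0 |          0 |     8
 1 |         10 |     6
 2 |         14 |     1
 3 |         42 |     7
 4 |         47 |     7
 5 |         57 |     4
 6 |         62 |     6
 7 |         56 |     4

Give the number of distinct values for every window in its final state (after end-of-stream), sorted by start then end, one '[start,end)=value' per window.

i=0 t=0 v=8: → [0,12); WM=0
i=1 t=10 v=6: → [0,12); WM=10
i=2 t=14 v=1: → [11,23); WM=14; [0,12) fires=2
i=3 t=42 v=7: → [33,45); WM=42; [11,23) fires=1
i=4 t=47 v=7: → [44,56); WM=47; [33,45) fires=1
i=5 t=57 v=4: → [55,67); WM=57; [44,56) fires=1
i=6 t=62 v=6: → [55,67); WM=62
i=7 t=56 v=4: DROP (t<62-3); WM=62

[0,12)=2 [11,23)=1 [33,45)=1 [44,56)=1 [55,67)=2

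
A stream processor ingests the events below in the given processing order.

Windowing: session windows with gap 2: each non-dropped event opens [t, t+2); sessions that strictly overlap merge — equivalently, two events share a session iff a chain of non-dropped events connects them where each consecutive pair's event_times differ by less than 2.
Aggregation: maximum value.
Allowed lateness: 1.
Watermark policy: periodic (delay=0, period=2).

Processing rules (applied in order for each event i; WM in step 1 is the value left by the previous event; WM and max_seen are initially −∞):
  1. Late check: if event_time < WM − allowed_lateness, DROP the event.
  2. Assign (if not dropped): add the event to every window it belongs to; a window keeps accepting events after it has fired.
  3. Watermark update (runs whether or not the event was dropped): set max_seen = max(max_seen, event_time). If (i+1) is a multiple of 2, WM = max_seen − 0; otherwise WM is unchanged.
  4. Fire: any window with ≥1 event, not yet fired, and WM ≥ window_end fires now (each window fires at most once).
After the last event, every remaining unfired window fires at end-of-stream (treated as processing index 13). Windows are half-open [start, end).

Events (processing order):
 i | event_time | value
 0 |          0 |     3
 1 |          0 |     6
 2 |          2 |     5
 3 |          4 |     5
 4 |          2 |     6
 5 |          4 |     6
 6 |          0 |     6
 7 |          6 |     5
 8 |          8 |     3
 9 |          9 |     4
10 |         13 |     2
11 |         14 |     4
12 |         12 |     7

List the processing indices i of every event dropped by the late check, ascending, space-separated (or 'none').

i=0 t=0 v=3: → [0,2); WM=−∞
i=1 t=0 v=6: → [0,2); WM=0
i=2 t=2 v=5: → [2,4); WM=0
i=3 t=4 v=5: → [4,6); WM=4
i=4 t=2 v=6: DROP (t<4-1); WM=4
i=5 t=4 v=6: → [4,6); WM=4
i=6 t=0 v=6: DROP (t<4-1); WM=4
i=7 t=6 v=5: → [6,8); WM=6
i=8 t=8 v=3: → [8,10); WM=6
i=9 t=9 v=4: → [8,11); WM=9
i=10 t=13 v=2: → [13,15); WM=9
i=11 t=14 v=4: → [13,16); WM=14
i=12 t=12 v=7: DROP (t<14-1); WM=14

4 6 12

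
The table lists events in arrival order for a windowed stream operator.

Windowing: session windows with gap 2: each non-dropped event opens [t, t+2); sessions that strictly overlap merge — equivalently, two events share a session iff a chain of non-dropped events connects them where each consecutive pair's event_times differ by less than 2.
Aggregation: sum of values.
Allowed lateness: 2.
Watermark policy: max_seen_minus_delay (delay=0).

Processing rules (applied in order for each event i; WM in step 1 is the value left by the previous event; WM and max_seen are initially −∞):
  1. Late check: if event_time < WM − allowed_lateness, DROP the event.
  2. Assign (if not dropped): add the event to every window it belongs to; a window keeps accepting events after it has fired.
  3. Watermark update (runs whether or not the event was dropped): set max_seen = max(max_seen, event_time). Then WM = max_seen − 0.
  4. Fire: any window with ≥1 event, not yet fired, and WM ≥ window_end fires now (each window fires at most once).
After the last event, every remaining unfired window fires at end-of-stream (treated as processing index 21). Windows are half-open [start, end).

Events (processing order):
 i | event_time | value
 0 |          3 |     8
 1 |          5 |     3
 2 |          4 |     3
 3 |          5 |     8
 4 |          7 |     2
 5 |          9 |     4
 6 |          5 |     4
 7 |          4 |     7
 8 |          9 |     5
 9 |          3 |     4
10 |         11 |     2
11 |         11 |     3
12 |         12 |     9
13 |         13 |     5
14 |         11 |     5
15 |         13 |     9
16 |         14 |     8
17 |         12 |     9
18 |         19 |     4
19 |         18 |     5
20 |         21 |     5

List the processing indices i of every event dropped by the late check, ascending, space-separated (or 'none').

i=0 t=3 v=8: → [3,5); WM=3
i=1 t=5 v=3: → [5,7); WM=5
i=2 t=4 v=3: → [3,7); WM=5
i=3 t=5 v=8: → [3,7); WM=5
i=4 t=7 v=2: → [7,9); WM=7
i=5 t=9 v=4: → [9,11); WM=9
i=6 t=5 v=4: DROP (t<9-2); WM=9
i=7 t=4 v=7: DROP (t<9-2); WM=9
i=8 t=9 v=5: → [9,11); WM=9
i=9 t=3 v=4: DROP (t<9-2); WM=9
i=10 t=11 v=2: → [11,13); WM=11
i=11 t=11 v=3: → [11,13); WM=11
i=12 t=12 v=9: → [11,14); WM=12
i=13 t=13 v=5: → [11,15); WM=13
i=14 t=11 v=5: → [11,15); WM=13
i=15 t=13 v=9: → [11,15); WM=13
i=16 t=14 v=8: → [11,16); WM=14
i=17 t=12 v=9: → [11,16); WM=14
i=18 t=19 v=4: → [19,21); WM=19
i=19 t=18 v=5: → [18,21); WM=19
i=20 t=21 v=5: → [21,23); WM=21

6 7 9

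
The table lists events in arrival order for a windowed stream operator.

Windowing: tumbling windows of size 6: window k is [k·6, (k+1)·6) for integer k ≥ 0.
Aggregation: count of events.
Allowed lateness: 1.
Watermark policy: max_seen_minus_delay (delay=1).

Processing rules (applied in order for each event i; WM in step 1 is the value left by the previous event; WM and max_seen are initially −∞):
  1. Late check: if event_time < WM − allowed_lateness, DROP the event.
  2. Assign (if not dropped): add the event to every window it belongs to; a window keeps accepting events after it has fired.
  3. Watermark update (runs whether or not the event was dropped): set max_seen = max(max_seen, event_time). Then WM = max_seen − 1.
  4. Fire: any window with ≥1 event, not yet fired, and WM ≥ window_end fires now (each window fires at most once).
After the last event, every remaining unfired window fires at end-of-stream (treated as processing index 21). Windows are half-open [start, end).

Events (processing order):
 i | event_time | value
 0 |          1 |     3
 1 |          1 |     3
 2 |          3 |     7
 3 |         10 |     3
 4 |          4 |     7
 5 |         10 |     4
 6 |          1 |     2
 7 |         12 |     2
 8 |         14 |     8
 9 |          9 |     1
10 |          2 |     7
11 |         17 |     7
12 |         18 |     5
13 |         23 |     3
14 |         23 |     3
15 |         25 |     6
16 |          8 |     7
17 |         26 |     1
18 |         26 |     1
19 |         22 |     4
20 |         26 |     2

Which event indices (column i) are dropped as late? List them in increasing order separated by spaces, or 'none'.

i=0 t=1 v=3: → [0,6); WM=0
i=1 t=1 v=3: → [0,6); WM=0
i=2 t=3 v=7: → [0,6); WM=2
i=3 t=10 v=3: → [6,12); WM=9; [0,6) fires=3
i=4 t=4 v=7: DROP (t<9-1); WM=9
i=5 t=10 v=4: → [6,12); WM=9
i=6 t=1 v=2: DROP (t<9-1); WM=9
i=7 t=12 v=2: → [12,18); WM=11
i=8 t=14 v=8: → [12,18); WM=13; [6,12) fires=2
i=9 t=9 v=1: DROP (t<13-1); WM=13
i=10 t=2 v=7: DROP (t<13-1); WM=13
i=11 t=17 v=7: → [12,18); WM=16
i=12 t=18 v=5: → [18,24); WM=17
i=13 t=23 v=3: → [18,24); WM=22; [12,18) fires=3
i=14 t=23 v=3: → [18,24); WM=22
i=15 t=25 v=6: → [24,30); WM=24; [18,24) fires=3
i=16 t=8 v=7: DROP (t<24-1); WM=24
i=17 t=26 v=1: → [24,30); WM=25
i=18 t=26 v=1: → [24,30); WM=25
i=19 t=22 v=4: DROP (t<25-1); WM=25
i=20 t=26 v=2: → [24,30); WM=25

4 6 9 10 16 19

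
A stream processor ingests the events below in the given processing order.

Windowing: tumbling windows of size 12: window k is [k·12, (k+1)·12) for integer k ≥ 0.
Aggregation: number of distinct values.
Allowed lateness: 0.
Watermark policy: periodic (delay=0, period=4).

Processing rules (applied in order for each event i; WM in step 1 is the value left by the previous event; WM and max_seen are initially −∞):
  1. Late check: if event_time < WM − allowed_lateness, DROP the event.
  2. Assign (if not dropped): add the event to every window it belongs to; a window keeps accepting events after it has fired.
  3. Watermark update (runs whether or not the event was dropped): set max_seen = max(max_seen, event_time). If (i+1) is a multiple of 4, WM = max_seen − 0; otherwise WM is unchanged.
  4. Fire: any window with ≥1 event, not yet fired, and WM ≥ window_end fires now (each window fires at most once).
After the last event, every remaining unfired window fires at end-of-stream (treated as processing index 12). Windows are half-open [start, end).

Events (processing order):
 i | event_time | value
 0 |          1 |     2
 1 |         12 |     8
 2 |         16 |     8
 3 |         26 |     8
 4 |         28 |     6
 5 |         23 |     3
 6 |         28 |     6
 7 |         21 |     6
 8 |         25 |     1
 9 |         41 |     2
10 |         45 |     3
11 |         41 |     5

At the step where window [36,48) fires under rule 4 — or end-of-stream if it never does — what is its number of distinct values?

3

i=0 t=1 v=2: → [0,12); WM=−∞
i=1 t=12 v=8: → [12,24); WM=−∞
i=2 t=16 v=8: → [12,24); WM=−∞
i=3 t=26 v=8: → [24,36); WM=26; [0,12) fires=1 [12,24) fires=1
i=4 t=28 v=6: → [24,36); WM=26
i=5 t=23 v=3: DROP (t<26-0); WM=26
i=6 t=28 v=6: → [24,36); WM=26
i=7 t=21 v=6: DROP (t<26-0); WM=28
i=8 t=25 v=1: DROP (t<28-0); WM=28
i=9 t=41 v=2: → [36,48); WM=28
i=10 t=45 v=3: → [36,48); WM=28
i=11 t=41 v=5: → [36,48); WM=45; [24,36) fires=2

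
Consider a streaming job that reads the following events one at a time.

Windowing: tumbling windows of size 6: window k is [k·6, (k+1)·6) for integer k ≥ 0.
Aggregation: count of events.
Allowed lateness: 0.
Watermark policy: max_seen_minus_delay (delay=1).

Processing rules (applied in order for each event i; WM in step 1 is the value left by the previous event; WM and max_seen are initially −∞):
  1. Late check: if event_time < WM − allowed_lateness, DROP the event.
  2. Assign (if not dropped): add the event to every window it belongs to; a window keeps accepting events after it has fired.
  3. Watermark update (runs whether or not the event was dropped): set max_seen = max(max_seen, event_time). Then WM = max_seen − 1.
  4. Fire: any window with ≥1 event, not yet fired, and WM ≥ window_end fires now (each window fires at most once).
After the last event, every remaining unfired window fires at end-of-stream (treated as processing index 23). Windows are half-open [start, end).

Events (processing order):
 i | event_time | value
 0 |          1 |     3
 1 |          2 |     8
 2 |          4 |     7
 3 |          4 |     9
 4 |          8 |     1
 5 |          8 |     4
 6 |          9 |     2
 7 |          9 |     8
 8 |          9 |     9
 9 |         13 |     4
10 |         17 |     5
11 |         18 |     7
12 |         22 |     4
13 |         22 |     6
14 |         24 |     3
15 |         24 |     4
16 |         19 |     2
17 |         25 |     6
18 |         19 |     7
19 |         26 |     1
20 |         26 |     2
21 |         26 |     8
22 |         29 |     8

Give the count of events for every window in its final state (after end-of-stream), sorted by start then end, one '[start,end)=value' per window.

[0,6)=4 [6,12)=5 [12,18)=2 [18,24)=3 [24,30)=7

i=0 t=1 v=3: → [0,6); WM=0
i=1 t=2 v=8: → [0,6); WM=1
i=2 t=4 v=7: → [0,6); WM=3
i=3 t=4 v=9: → [0,6); WM=3
i=4 t=8 v=1: → [6,12); WM=7; [0,6) fires=4
i=5 t=8 v=4: → [6,12); WM=7
i=6 t=9 v=2: → [6,12); WM=8
i=7 t=9 v=8: → [6,12); WM=8
i=8 t=9 v=9: → [6,12); WM=8
i=9 t=13 v=4: → [12,18); WM=12; [6,12) fires=5
i=10 t=17 v=5: → [12,18); WM=16
i=11 t=18 v=7: → [18,24); WM=17
i=12 t=22 v=4: → [18,24); WM=21; [12,18) fires=2
i=13 t=22 v=6: → [18,24); WM=21
i=14 t=24 v=3: → [24,30); WM=23
i=15 t=24 v=4: → [24,30); WM=23
i=16 t=19 v=2: DROP (t<23-0); WM=23
i=17 t=25 v=6: → [24,30); WM=24; [18,24) fires=3
i=18 t=19 v=7: DROP (t<24-0); WM=24
i=19 t=26 v=1: → [24,30); WM=25
i=20 t=26 v=2: → [24,30); WM=25
i=21 t=26 v=8: → [24,30); WM=25
i=22 t=29 v=8: → [24,30); WM=28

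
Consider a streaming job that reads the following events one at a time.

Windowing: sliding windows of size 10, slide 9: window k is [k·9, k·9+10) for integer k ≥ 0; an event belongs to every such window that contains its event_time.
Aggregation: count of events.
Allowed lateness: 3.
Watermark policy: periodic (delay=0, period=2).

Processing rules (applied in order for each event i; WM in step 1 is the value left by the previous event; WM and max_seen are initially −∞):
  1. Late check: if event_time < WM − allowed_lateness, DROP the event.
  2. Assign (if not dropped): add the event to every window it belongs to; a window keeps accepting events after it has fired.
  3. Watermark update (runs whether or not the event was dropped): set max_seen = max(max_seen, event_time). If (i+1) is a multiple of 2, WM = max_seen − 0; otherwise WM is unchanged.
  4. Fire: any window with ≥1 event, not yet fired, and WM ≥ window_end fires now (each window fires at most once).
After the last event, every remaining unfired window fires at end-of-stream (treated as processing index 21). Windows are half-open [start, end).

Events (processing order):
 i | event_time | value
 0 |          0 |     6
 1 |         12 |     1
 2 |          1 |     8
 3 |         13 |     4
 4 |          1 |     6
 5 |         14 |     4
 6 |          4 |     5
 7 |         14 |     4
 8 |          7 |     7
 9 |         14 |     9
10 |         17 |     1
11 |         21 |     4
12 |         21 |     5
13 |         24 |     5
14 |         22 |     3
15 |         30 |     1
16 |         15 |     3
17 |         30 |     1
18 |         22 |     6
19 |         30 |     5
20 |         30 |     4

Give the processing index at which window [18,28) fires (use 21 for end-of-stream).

i=0 t=0 v=6: → [0,10); WM=−∞
i=1 t=12 v=1: → [9,19); WM=12; [0,10) fires=1
i=2 t=1 v=8: DROP (t<12-3); WM=12
i=3 t=13 v=4: → [9,19); WM=13
i=4 t=1 v=6: DROP (t<13-3); WM=13
i=5 t=14 v=4: → [9,19); WM=14
i=6 t=4 v=5: DROP (t<14-3); WM=14
i=7 t=14 v=4: → [9,19); WM=14
i=8 t=7 v=7: DROP (t<14-3); WM=14
i=9 t=14 v=9: → [9,19); WM=14
i=10 t=17 v=1: → [9,19); WM=14
i=11 t=21 v=4: → [18,28); WM=21; [9,19) fires=6
i=12 t=21 v=5: → [18,28); WM=21
i=13 t=24 v=5: → [18,28); WM=24
i=14 t=22 v=3: → [18,28); WM=24
i=15 t=30 v=1: → [27,37); WM=30; [18,28) fires=4
i=16 t=15 v=3: DROP (t<30-3); WM=30
i=17 t=30 v=1: → [27,37); WM=30
i=18 t=22 v=6: DROP (t<30-3); WM=30
i=19 t=30 v=5: → [27,37); WM=30
i=20 t=30 v=4: → [27,37); WM=30

15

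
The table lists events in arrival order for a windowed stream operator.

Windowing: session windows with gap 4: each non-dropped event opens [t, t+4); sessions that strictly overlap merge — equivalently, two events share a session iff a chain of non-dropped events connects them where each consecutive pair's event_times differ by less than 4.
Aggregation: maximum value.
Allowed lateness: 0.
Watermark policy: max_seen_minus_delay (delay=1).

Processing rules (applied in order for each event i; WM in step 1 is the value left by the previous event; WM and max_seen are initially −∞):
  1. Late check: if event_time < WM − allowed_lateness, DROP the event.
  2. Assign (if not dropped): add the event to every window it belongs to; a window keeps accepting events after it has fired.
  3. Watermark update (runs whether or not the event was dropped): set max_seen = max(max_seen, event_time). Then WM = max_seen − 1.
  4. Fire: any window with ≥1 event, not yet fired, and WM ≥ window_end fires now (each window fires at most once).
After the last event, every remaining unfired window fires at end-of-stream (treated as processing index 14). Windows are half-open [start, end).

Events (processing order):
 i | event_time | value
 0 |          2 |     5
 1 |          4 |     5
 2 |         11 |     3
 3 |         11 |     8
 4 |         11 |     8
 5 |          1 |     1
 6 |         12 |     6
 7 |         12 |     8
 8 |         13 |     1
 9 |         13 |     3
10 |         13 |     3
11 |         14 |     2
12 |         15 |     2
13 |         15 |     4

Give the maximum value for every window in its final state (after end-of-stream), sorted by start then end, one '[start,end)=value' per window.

i=0 t=2 v=5: → [2,6); WM=1
i=1 t=4 v=5: → [2,8); WM=3
i=2 t=11 v=3: → [11,15); WM=10
i=3 t=11 v=8: → [11,15); WM=10
i=4 t=11 v=8: → [11,15); WM=10
i=5 t=1 v=1: DROP (t<10-0); WM=10
i=6 t=12 v=6: → [11,16); WM=11
i=7 t=12 v=8: → [11,16); WM=11
i=8 t=13 v=1: → [11,17); WM=12
i=9 t=13 v=3: → [11,17); WM=12
i=10 t=13 v=3: → [11,17); WM=12
i=11 t=14 v=2: → [11,18); WM=13
i=12 t=15 v=2: → [11,19); WM=14
i=13 t=15 v=4: → [11,19); WM=14

[2,8)=5 [11,19)=8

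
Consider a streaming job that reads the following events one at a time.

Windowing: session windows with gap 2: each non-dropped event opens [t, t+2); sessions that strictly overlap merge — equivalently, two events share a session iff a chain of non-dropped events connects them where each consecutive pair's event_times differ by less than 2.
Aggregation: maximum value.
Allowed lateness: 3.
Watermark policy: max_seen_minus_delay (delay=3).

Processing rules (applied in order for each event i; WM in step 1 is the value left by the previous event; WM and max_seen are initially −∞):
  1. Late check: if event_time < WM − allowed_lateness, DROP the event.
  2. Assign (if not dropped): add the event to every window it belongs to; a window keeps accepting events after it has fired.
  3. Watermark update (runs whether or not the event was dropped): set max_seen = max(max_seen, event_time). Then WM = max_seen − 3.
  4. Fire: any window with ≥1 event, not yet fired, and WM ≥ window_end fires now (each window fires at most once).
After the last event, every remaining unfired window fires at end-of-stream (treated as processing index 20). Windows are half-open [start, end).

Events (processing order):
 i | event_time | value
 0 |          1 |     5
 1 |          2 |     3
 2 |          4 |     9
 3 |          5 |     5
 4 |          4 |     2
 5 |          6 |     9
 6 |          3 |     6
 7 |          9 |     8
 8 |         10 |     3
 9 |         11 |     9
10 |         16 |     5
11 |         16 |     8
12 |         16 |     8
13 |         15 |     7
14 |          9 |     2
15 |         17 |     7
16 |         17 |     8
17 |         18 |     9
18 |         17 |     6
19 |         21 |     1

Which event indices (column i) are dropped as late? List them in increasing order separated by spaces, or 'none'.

14

i=0 t=1 v=5: → [1,3); WM=-2
i=1 t=2 v=3: → [1,4); WM=-1
i=2 t=4 v=9: → [4,6); WM=1
i=3 t=5 v=5: → [4,7); WM=2
i=4 t=4 v=2: → [4,7); WM=2
i=5 t=6 v=9: → [4,8); WM=3
i=6 t=3 v=6: → [1,8); WM=3
i=7 t=9 v=8: → [9,11); WM=6
i=8 t=10 v=3: → [9,12); WM=7
i=9 t=11 v=9: → [9,13); WM=8
i=10 t=16 v=5: → [16,18); WM=13
i=11 t=16 v=8: → [16,18); WM=13
i=12 t=16 v=8: → [16,18); WM=13
i=13 t=15 v=7: → [15,18); WM=13
i=14 t=9 v=2: DROP (t<13-3); WM=13
i=15 t=17 v=7: → [15,19); WM=14
i=16 t=17 v=8: → [15,19); WM=14
i=17 t=18 v=9: → [15,20); WM=15
i=18 t=17 v=6: → [15,20); WM=15
i=19 t=21 v=1: → [21,23); WM=18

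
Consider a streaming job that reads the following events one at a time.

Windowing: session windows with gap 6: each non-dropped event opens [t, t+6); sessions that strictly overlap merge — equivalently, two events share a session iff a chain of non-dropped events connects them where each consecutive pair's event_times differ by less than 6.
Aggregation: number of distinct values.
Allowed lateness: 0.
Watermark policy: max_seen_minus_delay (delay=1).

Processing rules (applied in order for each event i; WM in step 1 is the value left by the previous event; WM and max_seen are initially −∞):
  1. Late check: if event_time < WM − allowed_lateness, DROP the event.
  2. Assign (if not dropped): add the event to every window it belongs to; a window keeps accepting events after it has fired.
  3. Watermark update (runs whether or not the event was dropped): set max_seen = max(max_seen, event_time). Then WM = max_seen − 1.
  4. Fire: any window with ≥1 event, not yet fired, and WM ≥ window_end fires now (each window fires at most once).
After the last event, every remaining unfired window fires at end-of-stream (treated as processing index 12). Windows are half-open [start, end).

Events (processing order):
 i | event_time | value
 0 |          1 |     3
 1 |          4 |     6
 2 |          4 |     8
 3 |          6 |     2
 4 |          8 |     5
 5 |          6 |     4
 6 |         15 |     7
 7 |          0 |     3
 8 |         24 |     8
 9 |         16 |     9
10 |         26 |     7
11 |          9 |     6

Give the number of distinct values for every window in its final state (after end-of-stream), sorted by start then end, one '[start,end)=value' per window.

i=0 t=1 v=3: → [1,7); WM=0
i=1 t=4 v=6: → [1,10); WM=3
i=2 t=4 v=8: → [1,10); WM=3
i=3 t=6 v=2: → [1,12); WM=5
i=4 t=8 v=5: → [1,14); WM=7
i=5 t=6 v=4: DROP (t<7-0); WM=7
i=6 t=15 v=7: → [15,21); WM=14
i=7 t=0 v=3: DROP (t<14-0); WM=14
i=8 t=24 v=8: → [24,30); WM=23
i=9 t=16 v=9: DROP (t<23-0); WM=23
i=10 t=26 v=7: → [24,32); WM=25
i=11 t=9 v=6: DROP (t<25-0); WM=25

[1,14)=5 [15,21)=1 [24,32)=2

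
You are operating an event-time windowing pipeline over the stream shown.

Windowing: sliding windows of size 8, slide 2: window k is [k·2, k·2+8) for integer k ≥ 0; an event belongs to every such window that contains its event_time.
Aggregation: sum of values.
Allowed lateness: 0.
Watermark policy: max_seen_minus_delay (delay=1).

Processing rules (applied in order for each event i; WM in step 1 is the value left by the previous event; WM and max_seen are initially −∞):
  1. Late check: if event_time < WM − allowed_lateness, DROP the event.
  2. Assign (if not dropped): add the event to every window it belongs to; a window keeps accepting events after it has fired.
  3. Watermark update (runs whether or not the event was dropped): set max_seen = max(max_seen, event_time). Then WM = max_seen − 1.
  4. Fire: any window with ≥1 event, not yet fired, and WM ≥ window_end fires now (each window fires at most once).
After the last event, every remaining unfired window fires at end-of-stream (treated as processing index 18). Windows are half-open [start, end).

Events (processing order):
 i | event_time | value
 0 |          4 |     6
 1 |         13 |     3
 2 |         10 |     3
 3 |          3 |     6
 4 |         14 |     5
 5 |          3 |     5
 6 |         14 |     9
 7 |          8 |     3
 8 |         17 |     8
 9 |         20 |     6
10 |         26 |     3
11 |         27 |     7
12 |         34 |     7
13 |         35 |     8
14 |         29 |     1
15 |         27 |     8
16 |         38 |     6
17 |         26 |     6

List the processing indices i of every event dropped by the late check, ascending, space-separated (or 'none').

2 3 5 7 14 15 17

i=0 t=4 v=6: → [4,12),[2,10),[0,8); WM=3
i=1 t=13 v=3: → [12,20),[10,18),[8,16),[6,14); WM=12; [0,8) fires=6 [2,10) fires=6 [4,12) fires=6
i=2 t=10 v=3: DROP (t<12-0); WM=12
i=3 t=3 v=6: DROP (t<12-0); WM=12
i=4 t=14 v=5: → [14,22),[12,20),[10,18),[8,16); WM=13
i=5 t=3 v=5: DROP (t<13-0); WM=13
i=6 t=14 v=9: → [14,22),[12,20),[10,18),[8,16); WM=13
i=7 t=8 v=3: DROP (t<13-0); WM=13
i=8 t=17 v=8: → [16,24),[14,22),[12,20),[10,18); WM=16; [6,14) fires=3 [8,16) fires=17
i=9 t=20 v=6: → [20,28),[18,26),[16,24),[14,22); WM=19; [10,18) fires=25
i=10 t=26 v=3: → [26,34),[24,32),[22,30),[20,28); WM=25; [12,20) fires=25 [14,22) fires=28 [16,24) fires=14
i=11 t=27 v=7: → [26,34),[24,32),[22,30),[20,28); WM=26; [18,26) fires=6
i=12 t=34 v=7: → [34,42),[32,40),[30,38),[28,36); WM=33; [20,28) fires=16 [22,30) fires=10 [24,32) fires=10
i=13 t=35 v=8: → [34,42),[32,40),[30,38),[28,36); WM=34; [26,34) fires=10
i=14 t=29 v=1: DROP (t<34-0); WM=34
i=15 t=27 v=8: DROP (t<34-0); WM=34
i=16 t=38 v=6: → [38,46),[36,44),[34,42),[32,40); WM=37; [28,36) fires=15
i=17 t=26 v=6: DROP (t<37-0); WM=37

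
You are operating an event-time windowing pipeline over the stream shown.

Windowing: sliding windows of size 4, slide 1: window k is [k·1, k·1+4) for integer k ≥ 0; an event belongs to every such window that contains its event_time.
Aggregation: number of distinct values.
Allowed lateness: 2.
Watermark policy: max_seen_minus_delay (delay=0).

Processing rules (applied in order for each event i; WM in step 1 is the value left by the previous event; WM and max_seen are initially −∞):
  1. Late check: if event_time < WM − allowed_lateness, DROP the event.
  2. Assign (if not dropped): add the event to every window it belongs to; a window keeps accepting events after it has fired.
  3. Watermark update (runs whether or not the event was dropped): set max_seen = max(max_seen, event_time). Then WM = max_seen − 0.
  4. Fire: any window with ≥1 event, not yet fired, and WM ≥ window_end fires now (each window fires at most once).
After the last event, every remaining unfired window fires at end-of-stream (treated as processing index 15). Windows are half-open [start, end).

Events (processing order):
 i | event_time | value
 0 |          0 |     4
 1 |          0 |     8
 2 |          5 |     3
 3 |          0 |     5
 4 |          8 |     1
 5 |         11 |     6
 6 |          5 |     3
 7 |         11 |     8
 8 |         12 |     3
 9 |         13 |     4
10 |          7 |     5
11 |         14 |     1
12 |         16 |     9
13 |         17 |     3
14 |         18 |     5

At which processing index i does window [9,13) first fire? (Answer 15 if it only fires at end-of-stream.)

i=0 t=0 v=4: → [0,4); WM=0
i=1 t=0 v=8: → [0,4); WM=0
i=2 t=5 v=3: → [5,9),[4,8),[3,7),[2,6); WM=5; [0,4) fires=2
i=3 t=0 v=5: DROP (t<5-2); WM=5
i=4 t=8 v=1: → [8,12),[7,11),[6,10),[5,9); WM=8; [2,6) fires=1 [3,7) fires=1 [4,8) fires=1
i=5 t=11 v=6: → [11,15),[10,14),[9,13),[8,12); WM=11; [5,9) fires=2 [6,10) fires=1 [7,11) fires=1
i=6 t=5 v=3: DROP (t<11-2); WM=11
i=7 t=11 v=8: → [11,15),[10,14),[9,13),[8,12); WM=11
i=8 t=12 v=3: → [12,16),[11,15),[10,14),[9,13); WM=12; [8,12) fires=3
i=9 t=13 v=4: → [13,17),[12,16),[11,15),[10,14); WM=13; [9,13) fires=3
i=10 t=7 v=5: DROP (t<13-2); WM=13
i=11 t=14 v=1: → [14,18),[13,17),[12,16),[11,15); WM=14; [10,14) fires=4
i=12 t=16 v=9: → [16,20),[15,19),[14,18),[13,17); WM=16; [11,15) fires=5 [12,16) fires=3
i=13 t=17 v=3: → [17,21),[16,20),[15,19),[14,18); WM=17; [13,17) fires=3
i=14 t=18 v=5: → [18,22),[17,21),[16,20),[15,19); WM=18; [14,18) fires=3

9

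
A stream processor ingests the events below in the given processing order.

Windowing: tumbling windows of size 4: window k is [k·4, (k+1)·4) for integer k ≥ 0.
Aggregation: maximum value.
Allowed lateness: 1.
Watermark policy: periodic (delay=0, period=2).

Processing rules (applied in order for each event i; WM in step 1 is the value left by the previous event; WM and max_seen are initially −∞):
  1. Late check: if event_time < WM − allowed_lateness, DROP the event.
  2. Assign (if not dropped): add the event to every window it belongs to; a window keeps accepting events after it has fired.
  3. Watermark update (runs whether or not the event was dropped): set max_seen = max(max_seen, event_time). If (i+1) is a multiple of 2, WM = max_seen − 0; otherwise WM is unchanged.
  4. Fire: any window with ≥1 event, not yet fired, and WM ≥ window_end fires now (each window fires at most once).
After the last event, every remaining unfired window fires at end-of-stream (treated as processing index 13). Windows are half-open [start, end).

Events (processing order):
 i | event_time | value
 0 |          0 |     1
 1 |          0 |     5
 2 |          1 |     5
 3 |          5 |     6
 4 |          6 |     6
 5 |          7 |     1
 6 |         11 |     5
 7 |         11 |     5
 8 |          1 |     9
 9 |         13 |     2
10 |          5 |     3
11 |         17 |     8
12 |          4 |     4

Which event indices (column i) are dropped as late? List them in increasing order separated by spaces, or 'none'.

i=0 t=0 v=1: → [0,4); WM=−∞
i=1 t=0 v=5: → [0,4); WM=0
i=2 t=1 v=5: → [0,4); WM=0
i=3 t=5 v=6: → [4,8); WM=5; [0,4) fires=5
i=4 t=6 v=6: → [4,8); WM=5
i=5 t=7 v=1: → [4,8); WM=7
i=6 t=11 v=5: → [8,12); WM=7
i=7 t=11 v=5: → [8,12); WM=11; [4,8) fires=6
i=8 t=1 v=9: DROP (t<11-1); WM=11
i=9 t=13 v=2: → [12,16); WM=13; [8,12) fires=5
i=10 t=5 v=3: DROP (t<13-1); WM=13
i=11 t=17 v=8: → [16,20); WM=17; [12,16) fires=2
i=12 t=4 v=4: DROP (t<17-1); WM=17

8 10 12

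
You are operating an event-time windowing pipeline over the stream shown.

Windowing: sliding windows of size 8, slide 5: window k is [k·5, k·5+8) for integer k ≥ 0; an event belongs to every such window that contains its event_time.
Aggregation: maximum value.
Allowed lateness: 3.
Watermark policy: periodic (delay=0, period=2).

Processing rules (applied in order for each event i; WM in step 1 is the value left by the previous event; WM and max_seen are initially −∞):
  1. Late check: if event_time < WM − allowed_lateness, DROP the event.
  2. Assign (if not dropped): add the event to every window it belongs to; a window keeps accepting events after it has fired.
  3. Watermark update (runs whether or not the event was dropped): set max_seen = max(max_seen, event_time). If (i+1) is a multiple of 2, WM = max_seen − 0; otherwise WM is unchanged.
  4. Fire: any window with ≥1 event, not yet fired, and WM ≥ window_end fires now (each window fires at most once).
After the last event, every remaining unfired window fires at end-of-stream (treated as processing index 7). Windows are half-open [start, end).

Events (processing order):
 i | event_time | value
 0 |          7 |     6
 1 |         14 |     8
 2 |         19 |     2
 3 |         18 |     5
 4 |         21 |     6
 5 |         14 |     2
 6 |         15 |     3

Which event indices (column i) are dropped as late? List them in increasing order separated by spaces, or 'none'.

i=0 t=7 v=6: → [5,13),[0,8); WM=−∞
i=1 t=14 v=8: → [10,18); WM=14; [0,8) fires=6 [5,13) fires=6
i=2 t=19 v=2: → [15,23); WM=14
i=3 t=18 v=5: → [15,23); WM=19; [10,18) fires=8
i=4 t=21 v=6: → [20,28),[15,23); WM=19
i=5 t=14 v=2: DROP (t<19-3); WM=21
i=6 t=15 v=3: DROP (t<21-3); WM=21

5 6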